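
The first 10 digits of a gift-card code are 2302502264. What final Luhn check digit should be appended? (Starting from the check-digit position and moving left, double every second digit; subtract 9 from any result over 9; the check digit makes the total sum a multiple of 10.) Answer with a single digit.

3

Partial digits right→left: 4 6 2 2 0 5 2 0 3 2
Double every second digit counting from the check-digit position (so the 1st, 3rd, 5th, ... of the partial from the right).
  doubled (with −9 where >9): 8 4 0 4 6 → sum 22
  kept as-is: 6 2 5 0 2 → sum 15
Total = 22 + 15 = 37.
Check digit = (10 − (37 mod 10)) mod 10 = 3.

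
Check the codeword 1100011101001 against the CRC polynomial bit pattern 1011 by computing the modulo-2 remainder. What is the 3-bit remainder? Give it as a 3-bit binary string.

Modulo-2 division of 1100011101001 by 1011:
  pos 0: 1100 XOR 1011 = 0111
  pos 1: 1110 XOR 1011 = 0101
  pos 2: 1011 XOR 1011 = 0000
  pos 6: 1101 XOR 1011 = 0110
  pos 7: 1100 XOR 1011 = 0111
  pos 8: 1110 XOR 1011 = 0101
  pos 9: 1011 XOR 1011 = 0000
Remainder = 000 (zero — the frame passes the CRC check).

000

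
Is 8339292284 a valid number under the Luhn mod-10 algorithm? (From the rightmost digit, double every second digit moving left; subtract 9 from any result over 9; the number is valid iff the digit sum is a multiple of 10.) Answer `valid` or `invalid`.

invalid

From the right, keep odd positions and double even positions (subtract 9 from any doubled value over 9):
  doubled (positions 2,4,...): 7 4 4 6 7 → sum 28
  kept (positions 1,3,...): 4 2 9 9 3 → sum 27
Total = 55.
55 mod 10 = 5, so the number is invalid.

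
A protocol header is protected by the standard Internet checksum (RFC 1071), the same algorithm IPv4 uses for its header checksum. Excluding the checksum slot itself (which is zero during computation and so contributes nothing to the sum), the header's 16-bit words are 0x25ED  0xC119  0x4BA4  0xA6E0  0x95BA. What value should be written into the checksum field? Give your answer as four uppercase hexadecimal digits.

One's-complement addition (fold any carry out of bit 15 back into bit 0):
  0x25ED + 0xC119 = 0x0E706
  0xE706 + 0x4BA4 = 0x132AA → wrap carry → 0x32AB
  0x32AB + 0xA6E0 = 0x0D98B
  0xD98B + 0x95BA = 0x16F45 → wrap carry → 0x6F46
One's-complement sum = 0x6F46.
Checksum = ~0x6F46 & 0xFFFF = 0x90B9.

90B9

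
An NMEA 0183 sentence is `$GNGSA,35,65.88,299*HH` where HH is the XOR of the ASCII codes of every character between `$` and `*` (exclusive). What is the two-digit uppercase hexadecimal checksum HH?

XOR the ASCII codes of the payload characters:
  'G' = 0x47 → acc = 0x47
  'N' = 0x4E → acc = 0x09
  'G' = 0x47 → acc = 0x4E
  'S' = 0x53 → acc = 0x1D
  'A' = 0x41 → acc = 0x5C
  ',' = 0x2C → acc = 0x70
  '3' = 0x33 → acc = 0x43
  '5' = 0x35 → acc = 0x76
  ',' = 0x2C → acc = 0x5A
  '6' = 0x36 → acc = 0x6C
  '5' = 0x35 → acc = 0x59
  '.' = 0x2E → acc = 0x77
  '8' = 0x38 → acc = 0x4F
  '8' = 0x38 → acc = 0x77
  ',' = 0x2C → acc = 0x5B
  '2' = 0x32 → acc = 0x69
  '9' = 0x39 → acc = 0x50
  '9' = 0x39 → acc = 0x69
Checksum = 0x69.

69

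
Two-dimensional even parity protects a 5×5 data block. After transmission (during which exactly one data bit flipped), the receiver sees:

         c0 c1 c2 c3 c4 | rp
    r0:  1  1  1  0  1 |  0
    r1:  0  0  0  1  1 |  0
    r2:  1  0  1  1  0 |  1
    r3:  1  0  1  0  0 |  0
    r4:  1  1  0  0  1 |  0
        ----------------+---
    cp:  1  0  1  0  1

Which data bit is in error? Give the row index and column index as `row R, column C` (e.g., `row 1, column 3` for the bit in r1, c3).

row 4, column 0

Recompute each row's even parity and compare to rp:
  r0: data parity 0, sent rp 0 → ok
  r1: data parity 0, sent rp 0 → ok
  r2: data parity 1, sent rp 1 → ok
  r3: data parity 0, sent rp 0 → ok
  r4: data parity 1, sent rp 0 → mismatch
Recompute each column's even parity and compare to cp:
  c0: data parity 0, sent cp 1 → mismatch
  c1: data parity 0, sent cp 0 → ok
  c2: data parity 1, sent cp 1 → ok
  c3: data parity 0, sent cp 0 → ok
  c4: data parity 1, sent cp 1 → ok
Exactly one row (r4) and one column (c0) fail → the flipped bit is at their intersection.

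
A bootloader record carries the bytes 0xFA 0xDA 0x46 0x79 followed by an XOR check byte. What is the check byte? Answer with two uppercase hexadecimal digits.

1F

XOR the bytes together:
  start with 0xFA
  0xFA ⊕ 0xDA = 0x20
  0x20 ⊕ 0x46 = 0x66
  0x66 ⊕ 0x79 = 0x1F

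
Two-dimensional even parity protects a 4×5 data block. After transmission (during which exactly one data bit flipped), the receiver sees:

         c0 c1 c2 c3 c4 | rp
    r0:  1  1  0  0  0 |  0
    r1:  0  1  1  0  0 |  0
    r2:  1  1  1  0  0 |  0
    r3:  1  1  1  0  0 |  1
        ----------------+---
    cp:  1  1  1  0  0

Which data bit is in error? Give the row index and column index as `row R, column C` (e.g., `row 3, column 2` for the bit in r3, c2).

Recompute each row's even parity and compare to rp:
  r0: data parity 0, sent rp 0 → ok
  r1: data parity 0, sent rp 0 → ok
  r2: data parity 1, sent rp 0 → mismatch
  r3: data parity 1, sent rp 1 → ok
Recompute each column's even parity and compare to cp:
  c0: data parity 1, sent cp 1 → ok
  c1: data parity 0, sent cp 1 → mismatch
  c2: data parity 1, sent cp 1 → ok
  c3: data parity 0, sent cp 0 → ok
  c4: data parity 0, sent cp 0 → ok
Exactly one row (r2) and one column (c1) fail → the flipped bit is at their intersection.

row 2, column 1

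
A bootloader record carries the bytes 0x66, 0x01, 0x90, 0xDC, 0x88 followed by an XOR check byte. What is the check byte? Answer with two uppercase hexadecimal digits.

XOR the bytes together:
  start with 0x66
  0x66 ⊕ 0x01 = 0x67
  0x67 ⊕ 0x90 = 0xF7
  0xF7 ⊕ 0xDC = 0x2B
  0x2B ⊕ 0x88 = 0xA3

A3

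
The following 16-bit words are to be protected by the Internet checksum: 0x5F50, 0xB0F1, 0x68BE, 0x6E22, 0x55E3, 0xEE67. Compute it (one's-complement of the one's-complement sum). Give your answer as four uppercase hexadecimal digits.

One's-complement addition (fold any carry out of bit 15 back into bit 0):
  0x5F50 + 0xB0F1 = 0x11041 → wrap carry → 0x1042
  0x1042 + 0x68BE = 0x07900
  0x7900 + 0x6E22 = 0x0E722
  0xE722 + 0x55E3 = 0x13D05 → wrap carry → 0x3D06
  0x3D06 + 0xEE67 = 0x12B6D → wrap carry → 0x2B6E
One's-complement sum = 0x2B6E.
Checksum = ~0x2B6E & 0xFFFF = 0xD491.

D491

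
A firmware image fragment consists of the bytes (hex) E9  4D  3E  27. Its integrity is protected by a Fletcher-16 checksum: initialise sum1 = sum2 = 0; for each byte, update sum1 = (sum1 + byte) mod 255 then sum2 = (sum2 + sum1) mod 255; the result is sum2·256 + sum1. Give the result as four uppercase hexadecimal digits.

339C

Running sums (mod 255):
  after byte 0 (E9): sum1=233, sum2=233
  after byte 1 (4D): sum1=55, sum2=33
  after byte 2 (3E): sum1=117, sum2=150
  after byte 3 (27): sum1=156, sum2=51
Checksum = sum2·256 + sum1 = 51·256 + 156 = 13212 = 0x339C.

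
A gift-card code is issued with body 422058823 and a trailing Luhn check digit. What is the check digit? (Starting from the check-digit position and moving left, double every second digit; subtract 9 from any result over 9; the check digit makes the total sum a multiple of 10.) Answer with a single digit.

Partial digits right→left: 3 2 8 8 5 0 2 2 4
Double every second digit counting from the check-digit position (so the 1st, 3rd, 5th, ... of the partial from the right).
  doubled (with −9 where >9): 6 7 1 4 8 → sum 26
  kept as-is: 2 8 0 2 → sum 12
Total = 26 + 12 = 38.
Check digit = (10 − (38 mod 10)) mod 10 = 2.

2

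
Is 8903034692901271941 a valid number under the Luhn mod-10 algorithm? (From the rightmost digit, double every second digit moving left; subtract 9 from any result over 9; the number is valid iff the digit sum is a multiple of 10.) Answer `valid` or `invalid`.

From the right, keep odd positions and double even positions (subtract 9 from any doubled value over 9):
  doubled (positions 2,4,...): 8 2 4 0 4 3 6 6 9 → sum 42
  kept (positions 1,3,...): 1 9 7 1 9 9 4 0 0 8 → sum 48
Total = 90.
90 mod 10 = 0, so the number is valid.

valid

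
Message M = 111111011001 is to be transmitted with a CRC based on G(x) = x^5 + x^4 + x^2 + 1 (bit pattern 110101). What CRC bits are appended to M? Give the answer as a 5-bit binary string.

11100

Append 5 zeros: 11111101100100000. Divide by 110101 (XOR where the leading bit is 1):
  pos 0: 111111 XOR 110101 = 001010
  pos 2: 101001 XOR 110101 = 011100
  pos 3: 111001 XOR 110101 = 001100
  pos 5: 110000 XOR 110101 = 000101
  pos 8: 101100 XOR 110101 = 011001
  pos 9: 110010 XOR 110101 = 000111
Remainder (last 5 bits) = 11100. This is the CRC / FCS.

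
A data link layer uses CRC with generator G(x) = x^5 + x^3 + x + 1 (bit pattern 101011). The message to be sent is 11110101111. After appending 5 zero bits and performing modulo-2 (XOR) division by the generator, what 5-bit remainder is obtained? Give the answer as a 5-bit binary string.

Append 5 zeros: 1111010111100000. Divide by 101011 (XOR where the leading bit is 1):
  pos 0: 111101 XOR 101011 = 010110
  pos 1: 101100 XOR 101011 = 000111
  pos 4: 111111 XOR 101011 = 010100
  pos 5: 101001 XOR 101011 = 000010
  pos 9: 100000 XOR 101011 = 001011
Remainder (last 5 bits) = 10110. This is the CRC / FCS.

10110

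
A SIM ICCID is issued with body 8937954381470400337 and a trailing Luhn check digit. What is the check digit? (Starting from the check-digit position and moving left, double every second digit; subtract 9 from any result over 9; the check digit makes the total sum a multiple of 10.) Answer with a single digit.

5

Partial digits right→left: 7 3 3 0 0 4 0 7 4 1 8 3 4 5 9 7 3 9 8
Double every second digit counting from the check-digit position (so the 1st, 3rd, 5th, ... of the partial from the right).
  doubled (with −9 where >9): 5 6 0 0 8 7 8 9 6 7 → sum 56
  kept as-is: 3 0 4 7 1 3 5 7 9 → sum 39
Total = 56 + 39 = 95.
Check digit = (10 − (95 mod 10)) mod 10 = 5.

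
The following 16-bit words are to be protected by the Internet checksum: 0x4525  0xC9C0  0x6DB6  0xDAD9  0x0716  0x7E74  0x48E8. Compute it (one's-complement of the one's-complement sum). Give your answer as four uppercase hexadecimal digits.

DA16

One's-complement addition (fold any carry out of bit 15 back into bit 0):
  0x4525 + 0xC9C0 = 0x10EE5 → wrap carry → 0x0EE6
  0x0EE6 + 0x6DB6 = 0x07C9C
  0x7C9C + 0xDAD9 = 0x15775 → wrap carry → 0x5776
  0x5776 + 0x0716 = 0x05E8C
  0x5E8C + 0x7E74 = 0x0DD00
  0xDD00 + 0x48E8 = 0x125E8 → wrap carry → 0x25E9
One's-complement sum = 0x25E9.
Checksum = ~0x25E9 & 0xFFFF = 0xDA16.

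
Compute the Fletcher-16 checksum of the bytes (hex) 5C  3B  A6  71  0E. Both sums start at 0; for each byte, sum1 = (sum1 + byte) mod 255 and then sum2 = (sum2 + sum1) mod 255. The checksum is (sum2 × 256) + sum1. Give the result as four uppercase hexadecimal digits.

Running sums (mod 255):
  after byte 0 (5C): sum1=92, sum2=92
  after byte 1 (3B): sum1=151, sum2=243
  after byte 2 (A6): sum1=62, sum2=50
  after byte 3 (71): sum1=175, sum2=225
  after byte 4 (0E): sum1=189, sum2=159
Checksum = sum2·256 + sum1 = 159·256 + 189 = 40893 = 0x9FBD.

9FBD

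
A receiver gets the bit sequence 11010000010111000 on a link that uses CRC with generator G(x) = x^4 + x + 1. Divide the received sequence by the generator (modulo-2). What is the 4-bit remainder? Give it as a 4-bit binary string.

1000

Modulo-2 division of 11010000010111000 by 10011:
  pos 0: 11010 XOR 10011 = 01001
  pos 1: 10010 XOR 10011 = 00001
  pos 5: 10001 XOR 10011 = 00010
  pos 8: 10011 XOR 10011 = 00000
Remainder = 1000 (nonzero — an error is detected).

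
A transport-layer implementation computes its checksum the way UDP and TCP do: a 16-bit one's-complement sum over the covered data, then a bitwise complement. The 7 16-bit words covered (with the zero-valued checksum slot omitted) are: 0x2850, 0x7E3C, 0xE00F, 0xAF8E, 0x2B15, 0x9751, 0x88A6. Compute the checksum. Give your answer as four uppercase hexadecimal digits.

One's-complement addition (fold any carry out of bit 15 back into bit 0):
  0x2850 + 0x7E3C = 0x0A68C
  0xA68C + 0xE00F = 0x1869B → wrap carry → 0x869C
  0x869C + 0xAF8E = 0x1362A → wrap carry → 0x362B
  0x362B + 0x2B15 = 0x06140
  0x6140 + 0x9751 = 0x0F891
  0xF891 + 0x88A6 = 0x18137 → wrap carry → 0x8138
One's-complement sum = 0x8138.
Checksum = ~0x8138 & 0xFFFF = 0x7EC7.

7EC7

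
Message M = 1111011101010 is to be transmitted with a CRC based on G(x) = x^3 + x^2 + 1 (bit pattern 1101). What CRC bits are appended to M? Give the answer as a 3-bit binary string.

100

Append 3 zeros: 1111011101010000. Divide by 1101 (XOR where the leading bit is 1):
  pos 0: 1111 XOR 1101 = 0010
  pos 2: 1001 XOR 1101 = 0100
  pos 3: 1001 XOR 1101 = 0100
  pos 4: 1001 XOR 1101 = 0100
  pos 5: 1000 XOR 1101 = 0101
  pos 6: 1011 XOR 1101 = 0110
  pos 7: 1100 XOR 1101 = 0001
  pos 10: 1100 XOR 1101 = 0001
Remainder (last 3 bits) = 100. This is the CRC / FCS.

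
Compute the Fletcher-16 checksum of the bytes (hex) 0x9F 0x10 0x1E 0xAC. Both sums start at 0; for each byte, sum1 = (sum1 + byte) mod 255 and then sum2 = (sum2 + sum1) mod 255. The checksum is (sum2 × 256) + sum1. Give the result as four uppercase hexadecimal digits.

Running sums (mod 255):
  after byte 0 (0x9F): sum1=159, sum2=159
  after byte 1 (0x10): sum1=175, sum2=79
  after byte 2 (0x1E): sum1=205, sum2=29
  after byte 3 (0xAC): sum1=122, sum2=151
Checksum = sum2·256 + sum1 = 151·256 + 122 = 38778 = 0x977A.

977A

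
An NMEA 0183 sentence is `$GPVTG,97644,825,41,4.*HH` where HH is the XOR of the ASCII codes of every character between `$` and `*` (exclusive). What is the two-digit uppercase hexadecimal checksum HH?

4A

XOR the ASCII codes of the payload characters:
  'G' = 0x47 → acc = 0x47
  'P' = 0x50 → acc = 0x17
  'V' = 0x56 → acc = 0x41
  'T' = 0x54 → acc = 0x15
  'G' = 0x47 → acc = 0x52
  ',' = 0x2C → acc = 0x7E
  '9' = 0x39 → acc = 0x47
  '7' = 0x37 → acc = 0x70
  '6' = 0x36 → acc = 0x46
  '4' = 0x34 → acc = 0x72
  '4' = 0x34 → acc = 0x46
  ',' = 0x2C → acc = 0x6A
  '8' = 0x38 → acc = 0x52
  '2' = 0x32 → acc = 0x60
  '5' = 0x35 → acc = 0x55
  ',' = 0x2C → acc = 0x79
  '4' = 0x34 → acc = 0x4D
  '1' = 0x31 → acc = 0x7C
  ',' = 0x2C → acc = 0x50
  '4' = 0x34 → acc = 0x64
  '.' = 0x2E → acc = 0x4A
Checksum = 0x4A.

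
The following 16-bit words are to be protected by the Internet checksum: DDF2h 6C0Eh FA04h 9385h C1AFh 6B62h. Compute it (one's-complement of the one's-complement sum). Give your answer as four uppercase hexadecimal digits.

One's-complement addition (fold any carry out of bit 15 back into bit 0):
  0xDDF2 + 0x6C0E = 0x14A00 → wrap carry → 0x4A01
  0x4A01 + 0xFA04 = 0x14405 → wrap carry → 0x4406
  0x4406 + 0x9385 = 0x0D78B
  0xD78B + 0xC1AF = 0x1993A → wrap carry → 0x993B
  0x993B + 0x6B62 = 0x1049D → wrap carry → 0x049E
One's-complement sum = 0x049E.
Checksum = ~0x049E & 0xFFFF = 0xFB61.

FB61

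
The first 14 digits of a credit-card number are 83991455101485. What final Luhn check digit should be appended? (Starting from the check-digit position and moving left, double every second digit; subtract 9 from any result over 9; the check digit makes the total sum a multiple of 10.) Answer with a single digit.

Partial digits right→left: 5 8 4 1 0 1 5 5 4 1 9 9 3 8
Double every second digit counting from the check-digit position (so the 1st, 3rd, 5th, ... of the partial from the right).
  doubled (with −9 where >9): 1 8 0 1 8 9 6 → sum 33
  kept as-is: 8 1 1 5 1 9 8 → sum 33
Total = 33 + 33 = 66.
Check digit = (10 − (66 mod 10)) mod 10 = 4.

4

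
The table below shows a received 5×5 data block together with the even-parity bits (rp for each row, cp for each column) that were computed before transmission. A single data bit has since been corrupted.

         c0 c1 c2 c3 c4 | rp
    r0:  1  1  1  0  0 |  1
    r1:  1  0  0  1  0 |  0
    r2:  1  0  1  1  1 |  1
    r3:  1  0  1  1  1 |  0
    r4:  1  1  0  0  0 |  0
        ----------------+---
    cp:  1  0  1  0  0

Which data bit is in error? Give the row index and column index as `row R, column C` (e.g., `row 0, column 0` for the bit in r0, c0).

Recompute each row's even parity and compare to rp:
  r0: data parity 1, sent rp 1 → ok
  r1: data parity 0, sent rp 0 → ok
  r2: data parity 0, sent rp 1 → mismatch
  r3: data parity 0, sent rp 0 → ok
  r4: data parity 0, sent rp 0 → ok
Recompute each column's even parity and compare to cp:
  c0: data parity 1, sent cp 1 → ok
  c1: data parity 0, sent cp 0 → ok
  c2: data parity 1, sent cp 1 → ok
  c3: data parity 1, sent cp 0 → mismatch
  c4: data parity 0, sent cp 0 → ok
Exactly one row (r2) and one column (c3) fail → the flipped bit is at their intersection.

row 2, column 3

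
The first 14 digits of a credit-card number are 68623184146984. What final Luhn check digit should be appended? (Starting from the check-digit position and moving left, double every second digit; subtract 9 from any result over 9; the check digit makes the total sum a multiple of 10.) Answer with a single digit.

Partial digits right→left: 4 8 9 6 4 1 4 8 1 3 2 6 8 6
Double every second digit counting from the check-digit position (so the 1st, 3rd, 5th, ... of the partial from the right).
  doubled (with −9 where >9): 8 9 8 8 2 4 7 → sum 46
  kept as-is: 8 6 1 8 3 6 6 → sum 38
Total = 46 + 38 = 84.
Check digit = (10 − (84 mod 10)) mod 10 = 6.

6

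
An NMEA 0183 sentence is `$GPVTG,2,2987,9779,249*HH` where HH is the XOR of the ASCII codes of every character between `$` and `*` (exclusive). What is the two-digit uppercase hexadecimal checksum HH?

XOR the ASCII codes of the payload characters:
  'G' = 0x47 → acc = 0x47
  'P' = 0x50 → acc = 0x17
  'V' = 0x56 → acc = 0x41
  'T' = 0x54 → acc = 0x15
  'G' = 0x47 → acc = 0x52
  ',' = 0x2C → acc = 0x7E
  '2' = 0x32 → acc = 0x4C
  ',' = 0x2C → acc = 0x60
  '2' = 0x32 → acc = 0x52
  '9' = 0x39 → acc = 0x6B
  '8' = 0x38 → acc = 0x53
  '7' = 0x37 → acc = 0x64
  ',' = 0x2C → acc = 0x48
  '9' = 0x39 → acc = 0x71
  '7' = 0x37 → acc = 0x46
  '7' = 0x37 → acc = 0x71
  '9' = 0x39 → acc = 0x48
  ',' = 0x2C → acc = 0x64
  '2' = 0x32 → acc = 0x56
  '4' = 0x34 → acc = 0x62
  '9' = 0x39 → acc = 0x5B
Checksum = 0x5B.

5B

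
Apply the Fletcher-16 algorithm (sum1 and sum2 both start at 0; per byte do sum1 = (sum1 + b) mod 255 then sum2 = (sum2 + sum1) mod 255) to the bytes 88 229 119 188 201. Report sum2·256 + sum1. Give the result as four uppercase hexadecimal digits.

Running sums (mod 255):
  after byte 0 (88): sum1=88, sum2=88
  after byte 1 (229): sum1=62, sum2=150
  after byte 2 (119): sum1=181, sum2=76
  after byte 3 (188): sum1=114, sum2=190
  after byte 4 (201): sum1=60, sum2=250
Checksum = sum2·256 + sum1 = 250·256 + 60 = 64060 = 0xFA3C.

FA3C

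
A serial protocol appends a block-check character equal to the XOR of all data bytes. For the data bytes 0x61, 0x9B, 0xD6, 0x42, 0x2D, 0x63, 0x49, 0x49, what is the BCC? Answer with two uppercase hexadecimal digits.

20

XOR the bytes together:
  start with 0x61
  0x61 ⊕ 0x9B = 0xFA
  0xFA ⊕ 0xD6 = 0x2C
  0x2C ⊕ 0x42 = 0x6E
  0x6E ⊕ 0x2D = 0x43
  0x43 ⊕ 0x63 = 0x20
  0x20 ⊕ 0x49 = 0x69
  0x69 ⊕ 0x49 = 0x20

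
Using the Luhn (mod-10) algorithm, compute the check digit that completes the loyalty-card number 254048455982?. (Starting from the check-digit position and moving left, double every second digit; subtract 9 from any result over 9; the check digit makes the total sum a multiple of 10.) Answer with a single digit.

1

Partial digits right→left: 2 8 9 5 5 4 8 4 0 4 5 2
Double every second digit counting from the check-digit position (so the 1st, 3rd, 5th, ... of the partial from the right).
  doubled (with −9 where >9): 4 9 1 7 0 1 → sum 22
  kept as-is: 8 5 4 4 4 2 → sum 27
Total = 22 + 27 = 49.
Check digit = (10 − (49 mod 10)) mod 10 = 1.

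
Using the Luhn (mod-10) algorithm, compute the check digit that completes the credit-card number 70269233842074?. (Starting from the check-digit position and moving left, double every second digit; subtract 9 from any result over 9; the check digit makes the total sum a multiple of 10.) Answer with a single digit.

3

Partial digits right→left: 4 7 0 2 4 8 3 3 2 9 6 2 0 7
Double every second digit counting from the check-digit position (so the 1st, 3rd, 5th, ... of the partial from the right).
  doubled (with −9 where >9): 8 0 8 6 4 3 0 → sum 29
  kept as-is: 7 2 8 3 9 2 7 → sum 38
Total = 29 + 38 = 67.
Check digit = (10 − (67 mod 10)) mod 10 = 3.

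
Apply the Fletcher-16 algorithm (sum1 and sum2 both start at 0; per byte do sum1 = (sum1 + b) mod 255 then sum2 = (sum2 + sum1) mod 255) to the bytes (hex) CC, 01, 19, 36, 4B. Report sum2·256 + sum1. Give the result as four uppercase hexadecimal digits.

Running sums (mod 255):
  after byte 0 (CC): sum1=204, sum2=204
  after byte 1 (01): sum1=205, sum2=154
  after byte 2 (19): sum1=230, sum2=129
  after byte 3 (36): sum1=29, sum2=158
  after byte 4 (4B): sum1=104, sum2=7
Checksum = sum2·256 + sum1 = 7·256 + 104 = 1896 = 0x0768.

0768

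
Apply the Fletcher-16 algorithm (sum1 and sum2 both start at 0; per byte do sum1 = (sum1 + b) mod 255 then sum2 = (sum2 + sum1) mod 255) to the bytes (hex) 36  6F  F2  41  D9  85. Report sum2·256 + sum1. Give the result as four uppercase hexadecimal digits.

Running sums (mod 255):
  after byte 0 (36): sum1=54, sum2=54
  after byte 1 (6F): sum1=165, sum2=219
  after byte 2 (F2): sum1=152, sum2=116
  after byte 3 (41): sum1=217, sum2=78
  after byte 4 (D9): sum1=179, sum2=2
  after byte 5 (85): sum1=57, sum2=59
Checksum = sum2·256 + sum1 = 59·256 + 57 = 15161 = 0x3B39.

3B39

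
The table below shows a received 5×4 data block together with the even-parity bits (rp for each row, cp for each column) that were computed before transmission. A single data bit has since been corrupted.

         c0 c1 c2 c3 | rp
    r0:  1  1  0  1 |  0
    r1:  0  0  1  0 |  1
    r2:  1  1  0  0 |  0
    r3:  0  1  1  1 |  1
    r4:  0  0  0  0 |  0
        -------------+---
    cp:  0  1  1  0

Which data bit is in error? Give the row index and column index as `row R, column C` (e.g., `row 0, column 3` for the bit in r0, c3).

row 0, column 2

Recompute each row's even parity and compare to rp:
  r0: data parity 1, sent rp 0 → mismatch
  r1: data parity 1, sent rp 1 → ok
  r2: data parity 0, sent rp 0 → ok
  r3: data parity 1, sent rp 1 → ok
  r4: data parity 0, sent rp 0 → ok
Recompute each column's even parity and compare to cp:
  c0: data parity 0, sent cp 0 → ok
  c1: data parity 1, sent cp 1 → ok
  c2: data parity 0, sent cp 1 → mismatch
  c3: data parity 0, sent cp 0 → ok
Exactly one row (r0) and one column (c2) fail → the flipped bit is at their intersection.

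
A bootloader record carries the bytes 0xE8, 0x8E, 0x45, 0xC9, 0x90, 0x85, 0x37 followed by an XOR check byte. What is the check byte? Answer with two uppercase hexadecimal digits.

XOR the bytes together:
  start with 0xE8
  0xE8 ⊕ 0x8E = 0x66
  0x66 ⊕ 0x45 = 0x23
  0x23 ⊕ 0xC9 = 0xEA
  0xEA ⊕ 0x90 = 0x7A
  0x7A ⊕ 0x85 = 0xFF
  0xFF ⊕ 0x37 = 0xC8

C8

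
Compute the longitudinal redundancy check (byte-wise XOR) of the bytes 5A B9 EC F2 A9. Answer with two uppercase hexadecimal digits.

XOR the bytes together:
  start with 0x5A
  0x5A ⊕ 0xB9 = 0xE3
  0xE3 ⊕ 0xEC = 0x0F
  0x0F ⊕ 0xF2 = 0xFD
  0xFD ⊕ 0xA9 = 0x54

54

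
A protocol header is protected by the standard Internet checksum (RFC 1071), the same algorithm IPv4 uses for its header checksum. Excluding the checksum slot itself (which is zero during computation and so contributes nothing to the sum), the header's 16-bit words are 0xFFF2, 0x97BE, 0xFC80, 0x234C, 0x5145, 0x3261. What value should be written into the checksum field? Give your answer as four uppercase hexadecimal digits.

C4DA

One's-complement addition (fold any carry out of bit 15 back into bit 0):
  0xFFF2 + 0x97BE = 0x197B0 → wrap carry → 0x97B1
  0x97B1 + 0xFC80 = 0x19431 → wrap carry → 0x9432
  0x9432 + 0x234C = 0x0B77E
  0xB77E + 0x5145 = 0x108C3 → wrap carry → 0x08C4
  0x08C4 + 0x3261 = 0x03B25
One's-complement sum = 0x3B25.
Checksum = ~0x3B25 & 0xFFFF = 0xC4DA.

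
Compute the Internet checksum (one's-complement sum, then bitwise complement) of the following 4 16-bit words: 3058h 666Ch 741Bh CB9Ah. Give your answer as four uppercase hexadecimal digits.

2985

One's-complement addition (fold any carry out of bit 15 back into bit 0):
  0x3058 + 0x666C = 0x096C4
  0x96C4 + 0x741B = 0x10ADF → wrap carry → 0x0AE0
  0x0AE0 + 0xCB9A = 0x0D67A
One's-complement sum = 0xD67A.
Checksum = ~0xD67A & 0xFFFF = 0x2985.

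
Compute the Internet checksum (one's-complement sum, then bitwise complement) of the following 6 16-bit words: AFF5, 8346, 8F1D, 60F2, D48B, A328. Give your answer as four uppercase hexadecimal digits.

64FF

One's-complement addition (fold any carry out of bit 15 back into bit 0):
  0xAFF5 + 0x8346 = 0x1333B → wrap carry → 0x333C
  0x333C + 0x8F1D = 0x0C259
  0xC259 + 0x60F2 = 0x1234B → wrap carry → 0x234C
  0x234C + 0xD48B = 0x0F7D7
  0xF7D7 + 0xA328 = 0x19AFF → wrap carry → 0x9B00
One's-complement sum = 0x9B00.
Checksum = ~0x9B00 & 0xFFFF = 0x64FF.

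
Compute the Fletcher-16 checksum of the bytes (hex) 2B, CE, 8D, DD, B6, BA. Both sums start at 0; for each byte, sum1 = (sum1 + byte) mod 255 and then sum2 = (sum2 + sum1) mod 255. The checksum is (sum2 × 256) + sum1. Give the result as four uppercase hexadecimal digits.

Running sums (mod 255):
  after byte 0 (2B): sum1=43, sum2=43
  after byte 1 (CE): sum1=249, sum2=37
  after byte 2 (8D): sum1=135, sum2=172
  after byte 3 (DD): sum1=101, sum2=18
  after byte 4 (B6): sum1=28, sum2=46
  after byte 5 (BA): sum1=214, sum2=5
Checksum = sum2·256 + sum1 = 5·256 + 214 = 1494 = 0x05D6.

05D6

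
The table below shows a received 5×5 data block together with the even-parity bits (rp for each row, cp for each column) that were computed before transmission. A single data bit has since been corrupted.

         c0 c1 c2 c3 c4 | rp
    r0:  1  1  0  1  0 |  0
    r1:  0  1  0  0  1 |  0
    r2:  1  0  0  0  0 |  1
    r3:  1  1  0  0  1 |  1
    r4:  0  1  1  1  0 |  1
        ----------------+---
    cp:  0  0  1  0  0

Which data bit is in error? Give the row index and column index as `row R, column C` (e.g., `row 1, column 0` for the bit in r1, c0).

Recompute each row's even parity and compare to rp:
  r0: data parity 1, sent rp 0 → mismatch
  r1: data parity 0, sent rp 0 → ok
  r2: data parity 1, sent rp 1 → ok
  r3: data parity 1, sent rp 1 → ok
  r4: data parity 1, sent rp 1 → ok
Recompute each column's even parity and compare to cp:
  c0: data parity 1, sent cp 0 → mismatch
  c1: data parity 0, sent cp 0 → ok
  c2: data parity 1, sent cp 1 → ok
  c3: data parity 0, sent cp 0 → ok
  c4: data parity 0, sent cp 0 → ok
Exactly one row (r0) and one column (c0) fail → the flipped bit is at their intersection.

row 0, column 0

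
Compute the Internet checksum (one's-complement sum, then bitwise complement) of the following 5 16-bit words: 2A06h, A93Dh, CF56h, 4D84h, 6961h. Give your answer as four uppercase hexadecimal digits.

A67F

One's-complement addition (fold any carry out of bit 15 back into bit 0):
  0x2A06 + 0xA93D = 0x0D343
  0xD343 + 0xCF56 = 0x1A299 → wrap carry → 0xA29A
  0xA29A + 0x4D84 = 0x0F01E
  0xF01E + 0x6961 = 0x1597F → wrap carry → 0x5980
One's-complement sum = 0x5980.
Checksum = ~0x5980 & 0xFFFF = 0xA67F.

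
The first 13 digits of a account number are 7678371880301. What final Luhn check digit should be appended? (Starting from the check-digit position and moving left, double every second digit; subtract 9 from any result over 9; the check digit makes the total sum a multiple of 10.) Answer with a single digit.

Partial digits right→left: 1 0 3 0 8 8 1 7 3 8 7 6 7
Double every second digit counting from the check-digit position (so the 1st, 3rd, 5th, ... of the partial from the right).
  doubled (with −9 where >9): 2 6 7 2 6 5 5 → sum 33
  kept as-is: 0 0 8 7 8 6 → sum 29
Total = 33 + 29 = 62.
Check digit = (10 − (62 mod 10)) mod 10 = 8.

8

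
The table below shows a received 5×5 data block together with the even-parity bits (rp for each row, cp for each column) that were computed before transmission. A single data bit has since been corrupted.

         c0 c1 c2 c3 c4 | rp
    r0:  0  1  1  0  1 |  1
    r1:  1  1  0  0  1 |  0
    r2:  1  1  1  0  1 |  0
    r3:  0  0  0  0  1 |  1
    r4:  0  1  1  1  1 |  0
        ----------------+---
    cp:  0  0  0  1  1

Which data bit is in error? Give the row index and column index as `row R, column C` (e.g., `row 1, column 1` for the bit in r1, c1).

Recompute each row's even parity and compare to rp:
  r0: data parity 1, sent rp 1 → ok
  r1: data parity 1, sent rp 0 → mismatch
  r2: data parity 0, sent rp 0 → ok
  r3: data parity 1, sent rp 1 → ok
  r4: data parity 0, sent rp 0 → ok
Recompute each column's even parity and compare to cp:
  c0: data parity 0, sent cp 0 → ok
  c1: data parity 0, sent cp 0 → ok
  c2: data parity 1, sent cp 0 → mismatch
  c3: data parity 1, sent cp 1 → ok
  c4: data parity 1, sent cp 1 → ok
Exactly one row (r1) and one column (c2) fail → the flipped bit is at their intersection.

row 1, column 2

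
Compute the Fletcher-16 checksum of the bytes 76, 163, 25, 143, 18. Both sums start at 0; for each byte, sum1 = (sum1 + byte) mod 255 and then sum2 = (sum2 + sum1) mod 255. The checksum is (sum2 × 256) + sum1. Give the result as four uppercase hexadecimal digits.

88AA

Running sums (mod 255):
  after byte 0 (76): sum1=76, sum2=76
  after byte 1 (163): sum1=239, sum2=60
  after byte 2 (25): sum1=9, sum2=69
  after byte 3 (143): sum1=152, sum2=221
  after byte 4 (18): sum1=170, sum2=136
Checksum = sum2·256 + sum1 = 136·256 + 170 = 34986 = 0x88AA.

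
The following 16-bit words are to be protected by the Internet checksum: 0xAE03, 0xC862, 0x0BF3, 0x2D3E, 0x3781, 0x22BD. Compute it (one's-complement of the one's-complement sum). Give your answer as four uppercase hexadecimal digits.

F629

One's-complement addition (fold any carry out of bit 15 back into bit 0):
  0xAE03 + 0xC862 = 0x17665 → wrap carry → 0x7666
  0x7666 + 0x0BF3 = 0x08259
  0x8259 + 0x2D3E = 0x0AF97
  0xAF97 + 0x3781 = 0x0E718
  0xE718 + 0x22BD = 0x109D5 → wrap carry → 0x09D6
One's-complement sum = 0x09D6.
Checksum = ~0x09D6 & 0xFFFF = 0xF629.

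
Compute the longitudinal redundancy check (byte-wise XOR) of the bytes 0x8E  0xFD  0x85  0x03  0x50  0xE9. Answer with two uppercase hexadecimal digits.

XOR the bytes together:
  start with 0x8E
  0x8E ⊕ 0xFD = 0x73
  0x73 ⊕ 0x85 = 0xF6
  0xF6 ⊕ 0x03 = 0xF5
  0xF5 ⊕ 0x50 = 0xA5
  0xA5 ⊕ 0xE9 = 0x4C

4C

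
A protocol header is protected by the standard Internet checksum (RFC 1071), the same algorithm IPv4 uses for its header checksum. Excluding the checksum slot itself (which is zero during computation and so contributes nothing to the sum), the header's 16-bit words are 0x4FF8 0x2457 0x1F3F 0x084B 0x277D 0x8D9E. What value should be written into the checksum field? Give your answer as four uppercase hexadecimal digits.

One's-complement addition (fold any carry out of bit 15 back into bit 0):
  0x4FF8 + 0x2457 = 0x0744F
  0x744F + 0x1F3F = 0x0938E
  0x938E + 0x084B = 0x09BD9
  0x9BD9 + 0x277D = 0x0C356
  0xC356 + 0x8D9E = 0x150F4 → wrap carry → 0x50F5
One's-complement sum = 0x50F5.
Checksum = ~0x50F5 & 0xFFFF = 0xAF0A.

AF0A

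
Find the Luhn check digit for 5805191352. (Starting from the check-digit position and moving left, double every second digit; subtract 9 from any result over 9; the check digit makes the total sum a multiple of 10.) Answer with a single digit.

1

Partial digits right→left: 2 5 3 1 9 1 5 0 8 5
Double every second digit counting from the check-digit position (so the 1st, 3rd, 5th, ... of the partial from the right).
  doubled (with −9 where >9): 4 6 9 1 7 → sum 27
  kept as-is: 5 1 1 0 5 → sum 12
Total = 27 + 12 = 39.
Check digit = (10 − (39 mod 10)) mod 10 = 1.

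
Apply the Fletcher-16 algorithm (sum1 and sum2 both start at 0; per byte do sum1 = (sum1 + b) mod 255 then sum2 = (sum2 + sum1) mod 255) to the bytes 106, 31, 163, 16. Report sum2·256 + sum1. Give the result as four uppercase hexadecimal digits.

5E3D

Running sums (mod 255):
  after byte 0 (106): sum1=106, sum2=106
  after byte 1 (31): sum1=137, sum2=243
  after byte 2 (163): sum1=45, sum2=33
  after byte 3 (16): sum1=61, sum2=94
Checksum = sum2·256 + sum1 = 94·256 + 61 = 24125 = 0x5E3D.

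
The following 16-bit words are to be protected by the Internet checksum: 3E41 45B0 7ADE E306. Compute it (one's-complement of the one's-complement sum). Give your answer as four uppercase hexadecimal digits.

1E29

One's-complement addition (fold any carry out of bit 15 back into bit 0):
  0x3E41 + 0x45B0 = 0x083F1
  0x83F1 + 0x7ADE = 0x0FECF
  0xFECF + 0xE306 = 0x1E1D5 → wrap carry → 0xE1D6
One's-complement sum = 0xE1D6.
Checksum = ~0xE1D6 & 0xFFFF = 0x1E29.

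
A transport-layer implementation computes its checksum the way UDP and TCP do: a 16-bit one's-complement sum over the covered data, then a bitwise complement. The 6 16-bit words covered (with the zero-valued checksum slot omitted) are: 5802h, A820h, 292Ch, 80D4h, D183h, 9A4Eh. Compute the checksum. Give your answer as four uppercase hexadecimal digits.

EA09

One's-complement addition (fold any carry out of bit 15 back into bit 0):
  0x5802 + 0xA820 = 0x10022 → wrap carry → 0x0023
  0x0023 + 0x292C = 0x0294F
  0x294F + 0x80D4 = 0x0AA23
  0xAA23 + 0xD183 = 0x17BA6 → wrap carry → 0x7BA7
  0x7BA7 + 0x9A4E = 0x115F5 → wrap carry → 0x15F6
One's-complement sum = 0x15F6.
Checksum = ~0x15F6 & 0xFFFF = 0xEA09.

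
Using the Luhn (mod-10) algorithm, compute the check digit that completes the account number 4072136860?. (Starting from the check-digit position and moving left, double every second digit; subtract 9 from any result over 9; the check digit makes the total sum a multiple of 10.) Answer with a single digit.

Partial digits right→left: 0 6 8 6 3 1 2 7 0 4
Double every second digit counting from the check-digit position (so the 1st, 3rd, 5th, ... of the partial from the right).
  doubled (with −9 where >9): 0 7 6 4 0 → sum 17
  kept as-is: 6 6 1 7 4 → sum 24
Total = 17 + 24 = 41.
Check digit = (10 − (41 mod 10)) mod 10 = 9.

9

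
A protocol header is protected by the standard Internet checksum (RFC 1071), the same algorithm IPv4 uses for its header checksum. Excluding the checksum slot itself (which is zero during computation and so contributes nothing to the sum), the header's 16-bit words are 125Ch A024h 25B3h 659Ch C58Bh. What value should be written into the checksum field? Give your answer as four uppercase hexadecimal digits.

One's-complement addition (fold any carry out of bit 15 back into bit 0):
  0x125C + 0xA024 = 0x0B280
  0xB280 + 0x25B3 = 0x0D833
  0xD833 + 0x659C = 0x13DCF → wrap carry → 0x3DD0
  0x3DD0 + 0xC58B = 0x1035B → wrap carry → 0x035C
One's-complement sum = 0x035C.
Checksum = ~0x035C & 0xFFFF = 0xFCA3.

FCA3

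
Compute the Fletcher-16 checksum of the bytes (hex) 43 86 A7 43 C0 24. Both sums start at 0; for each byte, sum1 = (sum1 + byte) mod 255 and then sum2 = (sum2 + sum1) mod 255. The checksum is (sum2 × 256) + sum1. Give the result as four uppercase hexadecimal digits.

4299

Running sums (mod 255):
  after byte 0 (43): sum1=67, sum2=67
  after byte 1 (86): sum1=201, sum2=13
  after byte 2 (A7): sum1=113, sum2=126
  after byte 3 (43): sum1=180, sum2=51
  after byte 4 (C0): sum1=117, sum2=168
  after byte 5 (24): sum1=153, sum2=66
Checksum = sum2·256 + sum1 = 66·256 + 153 = 17049 = 0x4299.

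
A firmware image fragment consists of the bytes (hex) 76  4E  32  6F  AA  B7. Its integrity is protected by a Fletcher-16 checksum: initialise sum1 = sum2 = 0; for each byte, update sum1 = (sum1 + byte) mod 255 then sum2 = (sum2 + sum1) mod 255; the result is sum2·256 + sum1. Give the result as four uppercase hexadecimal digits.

Running sums (mod 255):
  after byte 0 (76): sum1=118, sum2=118
  after byte 1 (4E): sum1=196, sum2=59
  after byte 2 (32): sum1=246, sum2=50
  after byte 3 (6F): sum1=102, sum2=152
  after byte 4 (AA): sum1=17, sum2=169
  after byte 5 (B7): sum1=200, sum2=114
Checksum = sum2·256 + sum1 = 114·256 + 200 = 29384 = 0x72C8.

72C8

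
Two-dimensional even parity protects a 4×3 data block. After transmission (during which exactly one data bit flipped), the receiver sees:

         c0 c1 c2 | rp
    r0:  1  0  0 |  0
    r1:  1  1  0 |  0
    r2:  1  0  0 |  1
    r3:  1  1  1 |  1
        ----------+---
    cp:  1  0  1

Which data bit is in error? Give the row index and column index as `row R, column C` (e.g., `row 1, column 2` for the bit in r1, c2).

row 0, column 0

Recompute each row's even parity and compare to rp:
  r0: data parity 1, sent rp 0 → mismatch
  r1: data parity 0, sent rp 0 → ok
  r2: data parity 1, sent rp 1 → ok
  r3: data parity 1, sent rp 1 → ok
Recompute each column's even parity and compare to cp:
  c0: data parity 0, sent cp 1 → mismatch
  c1: data parity 0, sent cp 0 → ok
  c2: data parity 1, sent cp 1 → ok
Exactly one row (r0) and one column (c0) fail → the flipped bit is at their intersection.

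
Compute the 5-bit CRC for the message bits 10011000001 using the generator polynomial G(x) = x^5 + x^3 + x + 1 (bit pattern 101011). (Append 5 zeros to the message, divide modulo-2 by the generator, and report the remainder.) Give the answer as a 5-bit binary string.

11101

Append 5 zeros: 1001100000100000. Divide by 101011 (XOR where the leading bit is 1):
  pos 0: 100110 XOR 101011 = 001101
  pos 2: 110100 XOR 101011 = 011111
  pos 3: 111110 XOR 101011 = 010101
  pos 4: 101010 XOR 101011 = 000001
  pos 9: 110000 XOR 101011 = 011011
  pos 10: 110110 XOR 101011 = 011101
Remainder (last 5 bits) = 11101. This is the CRC / FCS.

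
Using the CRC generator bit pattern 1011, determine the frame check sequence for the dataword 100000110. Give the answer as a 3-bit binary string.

Append 3 zeros: 100000110000. Divide by 1011 (XOR where the leading bit is 1):
  pos 0: 1000 XOR 1011 = 0011
  pos 2: 1100 XOR 1011 = 0111
  pos 3: 1111 XOR 1011 = 0100
  pos 4: 1001 XOR 1011 = 0010
  pos 6: 1000 XOR 1011 = 0011
  pos 8: 1100 XOR 1011 = 0111
Remainder (last 3 bits) = 111. This is the CRC / FCS.

111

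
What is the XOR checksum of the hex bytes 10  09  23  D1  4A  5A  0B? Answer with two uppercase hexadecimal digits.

XOR the bytes together:
  start with 0x10
  0x10 ⊕ 0x09 = 0x19
  0x19 ⊕ 0x23 = 0x3A
  0x3A ⊕ 0xD1 = 0xEB
  0xEB ⊕ 0x4A = 0xA1
  0xA1 ⊕ 0x5A = 0xFB
  0xFB ⊕ 0x0B = 0xF0

F0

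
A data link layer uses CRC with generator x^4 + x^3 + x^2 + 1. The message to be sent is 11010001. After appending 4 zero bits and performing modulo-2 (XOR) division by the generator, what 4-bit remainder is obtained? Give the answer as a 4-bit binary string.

1010

Append 4 zeros: 110100010000. Divide by 11101 (XOR where the leading bit is 1):
  pos 0: 11010 XOR 11101 = 00111
  pos 2: 11100 XOR 11101 = 00001
  pos 6: 11000 XOR 11101 = 00101
Remainder (last 4 bits) = 1010. This is the CRC / FCS.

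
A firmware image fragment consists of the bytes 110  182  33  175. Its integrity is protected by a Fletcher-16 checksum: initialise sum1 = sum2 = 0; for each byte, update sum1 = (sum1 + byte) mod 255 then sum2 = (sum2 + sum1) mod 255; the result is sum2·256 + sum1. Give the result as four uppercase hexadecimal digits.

CFF5

Running sums (mod 255):
  after byte 0 (110): sum1=110, sum2=110
  after byte 1 (182): sum1=37, sum2=147
  after byte 2 (33): sum1=70, sum2=217
  after byte 3 (175): sum1=245, sum2=207
Checksum = sum2·256 + sum1 = 207·256 + 245 = 53237 = 0xCFF5.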